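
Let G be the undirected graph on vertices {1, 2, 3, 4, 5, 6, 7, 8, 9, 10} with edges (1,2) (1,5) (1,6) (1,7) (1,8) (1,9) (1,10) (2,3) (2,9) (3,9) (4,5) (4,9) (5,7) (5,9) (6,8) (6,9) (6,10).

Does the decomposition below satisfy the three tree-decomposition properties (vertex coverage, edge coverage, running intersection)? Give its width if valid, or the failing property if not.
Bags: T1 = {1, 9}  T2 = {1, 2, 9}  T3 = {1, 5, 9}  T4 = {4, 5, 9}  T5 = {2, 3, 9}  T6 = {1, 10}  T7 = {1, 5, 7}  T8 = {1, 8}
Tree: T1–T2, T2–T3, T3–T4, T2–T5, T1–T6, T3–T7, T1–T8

No — vertex 6 appears in no bag.

A tree decomposition must satisfy three properties: every vertex lies in some bag; for every edge, both endpoints lie together in some bag; and for every vertex, the bags containing it form a connected subtree. Here vertex 6 appears in no bag, so the decomposition is invalid.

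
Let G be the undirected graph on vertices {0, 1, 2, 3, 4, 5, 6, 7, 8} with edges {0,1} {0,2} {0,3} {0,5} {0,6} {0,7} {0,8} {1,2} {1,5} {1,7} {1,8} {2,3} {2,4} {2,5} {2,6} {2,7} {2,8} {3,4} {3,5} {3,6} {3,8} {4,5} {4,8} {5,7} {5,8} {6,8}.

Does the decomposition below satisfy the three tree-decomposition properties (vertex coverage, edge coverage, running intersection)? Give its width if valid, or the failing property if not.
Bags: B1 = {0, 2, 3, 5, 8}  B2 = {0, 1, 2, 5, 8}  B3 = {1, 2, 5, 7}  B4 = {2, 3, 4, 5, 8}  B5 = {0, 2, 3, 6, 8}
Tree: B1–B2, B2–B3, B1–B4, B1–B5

No — edge (0,7) lies in no bag.

A tree decomposition must satisfy three properties: every vertex lies in some bag; for every edge, both endpoints lie together in some bag; and for every vertex, the bags containing it form a connected subtree. Here edge (0,7) lies in no bag, so the decomposition is invalid.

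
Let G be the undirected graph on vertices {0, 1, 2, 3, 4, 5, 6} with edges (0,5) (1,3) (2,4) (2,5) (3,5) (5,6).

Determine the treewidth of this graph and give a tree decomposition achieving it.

Treewidth 1.
One optimal decomposition is:
Bags: B1 = {3, 5}  B2 = {2, 5}  B3 = {2, 4}  B4 = {5, 6}  B5 = {1, 3}  B6 = {0, 5}
Tree: B1–B2, B2–B3, B1–B4, B1–B5, B1–B6

The largest bag has 2 vertices, giving width 1; this decomposition certifies tw(G) ≤ 1. Any graph with an edge has treewidth ≥ 1, and G has the edge 5–3. Combining the bounds, tw(G) = 1.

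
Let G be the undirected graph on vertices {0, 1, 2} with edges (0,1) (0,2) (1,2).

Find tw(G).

A width-2 tree decomposition is:
Bags: B1 = {0, 1, 2}
Tree: (single bag)
With just one bag of size 3, the width is 3 − 1 = 2, so tw(G) ≤ 2. Conversely, {0, 1, 2} is a clique of size 3, and the vertices of any clique must share a bag in every tree decomposition; so some bag has ≥ 3 vertices and tw(G) ≥ 2. Therefore the treewidth is 2.

2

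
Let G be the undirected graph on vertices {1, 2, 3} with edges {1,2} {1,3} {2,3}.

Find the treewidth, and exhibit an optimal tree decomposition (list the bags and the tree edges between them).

Treewidth 2.
One such decomposition:
Bags: B1 = {1, 2, 3}
Tree: (single bag)

With just one bag of size 3, the width is 3 − 1 = 2, so tw(G) ≤ 2. Conversely, {1, 2, 3} is a clique of size 3, and the vertices of any clique must share a bag in every tree decomposition; so some bag has ≥ 3 vertices and tw(G) ≥ 2. The upper and lower bounds meet at 2, so that is the treewidth.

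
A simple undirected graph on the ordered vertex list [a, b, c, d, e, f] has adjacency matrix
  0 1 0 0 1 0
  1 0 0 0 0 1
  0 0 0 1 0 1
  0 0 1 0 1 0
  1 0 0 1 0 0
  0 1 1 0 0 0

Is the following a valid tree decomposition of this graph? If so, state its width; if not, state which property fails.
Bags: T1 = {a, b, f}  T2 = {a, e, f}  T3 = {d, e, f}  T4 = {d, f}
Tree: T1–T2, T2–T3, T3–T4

A tree decomposition must satisfy three properties: every vertex lies in some bag; for every edge, both endpoints lie together in some bag; and for every vertex, the bags containing it form a connected subtree. Here vertex c appears in no bag, so the decomposition is invalid.

No — vertex c appears in no bag.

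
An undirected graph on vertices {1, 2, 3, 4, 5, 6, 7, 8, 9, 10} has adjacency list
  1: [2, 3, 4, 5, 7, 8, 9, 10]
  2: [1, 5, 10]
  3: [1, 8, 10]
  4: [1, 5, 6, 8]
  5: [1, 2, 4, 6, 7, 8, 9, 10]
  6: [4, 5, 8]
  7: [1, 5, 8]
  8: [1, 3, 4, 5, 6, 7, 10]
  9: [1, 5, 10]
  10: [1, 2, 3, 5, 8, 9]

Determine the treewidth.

3

A width-3 tree decomposition is:
Bags: B1 = {1, 5, 8, 10}  B2 = {1, 4, 5, 8}  B3 = {4, 5, 6, 8}  B4 = {1, 3, 8, 10}  B5 = {1, 2, 5, 10}  B6 = {1, 5, 7, 8}  B7 = {1, 5, 9, 10}
Tree: B1–B2, B2–B3, B1–B4, B1–B5, B1–B6, B1–B7
Each bag holds 4 vertices, so the decomposition has width 3, which upper-bounds the treewidth. On the other hand G contains the 4-clique {1, 3, 8, 10}. A clique must lie in a single bag of any decomposition, so no decomposition can have width below 3. The upper and lower bounds meet at 3, so that is the treewidth.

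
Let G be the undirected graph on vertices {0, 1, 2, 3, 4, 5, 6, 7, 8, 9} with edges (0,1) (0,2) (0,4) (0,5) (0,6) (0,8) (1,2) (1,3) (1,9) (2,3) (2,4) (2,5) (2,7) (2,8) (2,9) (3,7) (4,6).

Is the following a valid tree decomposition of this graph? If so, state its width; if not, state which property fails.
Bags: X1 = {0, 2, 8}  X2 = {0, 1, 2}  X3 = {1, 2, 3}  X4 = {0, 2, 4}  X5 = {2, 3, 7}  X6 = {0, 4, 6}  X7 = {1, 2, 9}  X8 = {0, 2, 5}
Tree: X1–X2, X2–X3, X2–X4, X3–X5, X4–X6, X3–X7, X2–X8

Vertex coverage: the bags together contain {0, 1, 2, 3, 4, 5, 6, 7, 8, 9}, the full vertex set. Edge coverage: each edge of G has both endpoints in at least one bag. Running intersection: for every vertex, the bags containing it form a connected subtree. All three properties hold, so this is a valid tree decomposition of width max|bag| − 1 = 2, and hence tw(G) ≤ 2.

Yes; width 2.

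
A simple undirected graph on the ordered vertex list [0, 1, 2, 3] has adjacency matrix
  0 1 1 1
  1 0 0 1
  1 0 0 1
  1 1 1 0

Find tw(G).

A width-2 tree decomposition is:
Bags: B1 = {0, 2, 3}  B2 = {0, 1, 3}
Tree: B1–B2
Every bag has size at most 3, so the width is 3 − 1 = 2 and tw(G) ≤ 2. On the other hand G contains the 3-clique {0, 1, 3}. A clique must lie in a single bag of any decomposition, so no decomposition can have width below 2. The upper and lower bounds meet at 2, so that is the treewidth.

2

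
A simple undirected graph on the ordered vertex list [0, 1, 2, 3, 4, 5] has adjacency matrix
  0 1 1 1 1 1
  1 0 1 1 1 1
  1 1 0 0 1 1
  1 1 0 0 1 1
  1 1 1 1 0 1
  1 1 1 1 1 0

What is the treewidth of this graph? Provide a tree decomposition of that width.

The largest bag has 5 vertices, giving width 4; this decomposition certifies tw(G) ≤ 4. On the other hand G contains the 5-clique {0, 1, 2, 4, 5}. A clique must lie in a single bag of any decomposition, so no decomposition can have width below 4. Combining the bounds, tw(G) = 4.

Treewidth 4.
One optimal decomposition is:
Bags: B1 = {0, 1, 3, 4, 5}  B2 = {0, 1, 2, 4, 5}
Tree: B1–B2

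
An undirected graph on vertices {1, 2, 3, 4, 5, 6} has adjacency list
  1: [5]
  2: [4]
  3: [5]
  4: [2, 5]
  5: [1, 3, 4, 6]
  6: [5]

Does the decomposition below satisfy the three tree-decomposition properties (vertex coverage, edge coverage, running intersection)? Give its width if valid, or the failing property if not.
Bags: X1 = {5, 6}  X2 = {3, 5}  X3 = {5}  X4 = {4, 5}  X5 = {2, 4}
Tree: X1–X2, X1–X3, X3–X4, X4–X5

No — vertex 1 appears in no bag.

A tree decomposition must satisfy three properties: every vertex lies in some bag; for every edge, both endpoints lie together in some bag; and for every vertex, the bags containing it form a connected subtree. Here vertex 1 appears in no bag, so the decomposition is invalid.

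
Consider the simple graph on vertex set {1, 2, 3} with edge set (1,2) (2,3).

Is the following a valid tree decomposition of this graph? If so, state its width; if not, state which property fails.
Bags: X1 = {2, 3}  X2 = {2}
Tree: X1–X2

A tree decomposition must satisfy three properties: every vertex lies in some bag; for every edge, both endpoints lie together in some bag; and for every vertex, the bags containing it form a connected subtree. Here vertex 1 appears in no bag, so the decomposition is invalid.

No — vertex 1 appears in no bag.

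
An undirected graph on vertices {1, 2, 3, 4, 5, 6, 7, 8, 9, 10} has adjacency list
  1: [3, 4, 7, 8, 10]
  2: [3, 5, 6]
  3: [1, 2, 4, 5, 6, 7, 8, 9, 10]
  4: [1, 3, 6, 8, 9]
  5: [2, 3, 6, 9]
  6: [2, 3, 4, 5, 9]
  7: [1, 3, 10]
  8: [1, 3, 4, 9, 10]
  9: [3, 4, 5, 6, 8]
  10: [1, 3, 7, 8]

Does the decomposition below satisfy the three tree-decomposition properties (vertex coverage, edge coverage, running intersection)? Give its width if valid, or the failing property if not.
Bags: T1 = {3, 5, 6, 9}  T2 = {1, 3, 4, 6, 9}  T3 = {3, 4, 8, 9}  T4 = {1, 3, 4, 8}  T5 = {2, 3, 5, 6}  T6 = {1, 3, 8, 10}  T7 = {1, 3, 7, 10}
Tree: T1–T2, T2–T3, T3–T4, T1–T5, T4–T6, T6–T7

A tree decomposition must satisfy three properties: every vertex lies in some bag; for every edge, both endpoints lie together in some bag; and for every vertex, the bags containing it form a connected subtree. Here bags containing vertex 1 are not connected in the tree, so the decomposition is invalid.

No — bags containing vertex 1 are not connected in the tree.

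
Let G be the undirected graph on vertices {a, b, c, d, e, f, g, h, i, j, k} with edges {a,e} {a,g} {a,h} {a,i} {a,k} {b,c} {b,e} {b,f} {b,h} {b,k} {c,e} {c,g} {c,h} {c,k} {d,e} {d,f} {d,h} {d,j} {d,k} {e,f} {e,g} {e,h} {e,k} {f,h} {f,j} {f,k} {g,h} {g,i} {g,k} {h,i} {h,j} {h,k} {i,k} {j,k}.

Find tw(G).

4

A width-4 tree decomposition is:
Bags: B1 = {b, c, e, h, k}  B2 = {c, e, g, h, k}  B3 = {b, e, f, h, k}  B4 = {d, e, f, h, k}  B5 = {d, f, h, j, k}  B6 = {a, e, g, h, k}  B7 = {a, g, h, i, k}
Tree: B1–B2, B1–B3, B3–B4, B4–B5, B2–B6, B6–B7
Each bag holds 5 vertices, so the decomposition has width 4, which upper-bounds the treewidth. For the lower bound, the 5 vertices {d, f, h, j, k} are pairwise adjacent, and any tree decomposition puts a clique entirely inside one bag — forcing width ≥ 4. Hence tw(G) = 4 exactly.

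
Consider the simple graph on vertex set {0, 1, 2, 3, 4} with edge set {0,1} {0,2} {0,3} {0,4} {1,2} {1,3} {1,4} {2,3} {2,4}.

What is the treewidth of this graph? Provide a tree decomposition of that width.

Treewidth 3.
Bags: B1 = {0, 1, 2, 3}  B2 = {0, 1, 2, 4}
Tree: B1–B2

Each bag holds 4 vertices, so the decomposition has width 3, which upper-bounds the treewidth. On the other hand G contains the 4-clique {0, 1, 2, 3}. A clique must lie in a single bag of any decomposition, so no decomposition can have width below 3. Hence tw(G) = 3 exactly.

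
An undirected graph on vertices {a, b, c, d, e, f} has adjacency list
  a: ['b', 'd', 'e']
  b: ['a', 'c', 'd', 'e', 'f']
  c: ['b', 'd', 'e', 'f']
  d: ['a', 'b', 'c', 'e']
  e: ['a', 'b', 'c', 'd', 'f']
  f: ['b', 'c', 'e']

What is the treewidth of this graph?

A width-3 tree decomposition is:
Bags: B1 = {a, b, d, e}  B2 = {b, c, d, e}  B3 = {b, c, e, f}
Tree: B1–B2, B2–B3
The largest bag has 4 vertices, giving width 3; this decomposition certifies tw(G) ≤ 3. Conversely, {b, c, d, e} is a clique of size 4, and the vertices of any clique must share a bag in every tree decomposition; so some bag has ≥ 4 vertices and tw(G) ≥ 3. Combining the bounds, tw(G) = 3.

3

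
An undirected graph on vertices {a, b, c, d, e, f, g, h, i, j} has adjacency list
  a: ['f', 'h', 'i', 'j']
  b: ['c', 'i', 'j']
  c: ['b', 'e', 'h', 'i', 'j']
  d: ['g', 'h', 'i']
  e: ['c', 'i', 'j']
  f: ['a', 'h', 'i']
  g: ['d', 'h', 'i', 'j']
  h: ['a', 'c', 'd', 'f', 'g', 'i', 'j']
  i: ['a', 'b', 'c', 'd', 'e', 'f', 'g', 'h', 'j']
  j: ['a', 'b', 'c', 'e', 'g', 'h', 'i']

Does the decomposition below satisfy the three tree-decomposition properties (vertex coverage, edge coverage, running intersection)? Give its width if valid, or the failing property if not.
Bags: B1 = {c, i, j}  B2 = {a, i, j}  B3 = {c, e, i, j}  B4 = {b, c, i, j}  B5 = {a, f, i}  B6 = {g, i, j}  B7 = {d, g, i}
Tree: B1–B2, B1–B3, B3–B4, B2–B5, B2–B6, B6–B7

No — vertex h appears in no bag.

A tree decomposition must satisfy three properties: every vertex lies in some bag; for every edge, both endpoints lie together in some bag; and for every vertex, the bags containing it form a connected subtree. Here vertex h appears in no bag, so the decomposition is invalid.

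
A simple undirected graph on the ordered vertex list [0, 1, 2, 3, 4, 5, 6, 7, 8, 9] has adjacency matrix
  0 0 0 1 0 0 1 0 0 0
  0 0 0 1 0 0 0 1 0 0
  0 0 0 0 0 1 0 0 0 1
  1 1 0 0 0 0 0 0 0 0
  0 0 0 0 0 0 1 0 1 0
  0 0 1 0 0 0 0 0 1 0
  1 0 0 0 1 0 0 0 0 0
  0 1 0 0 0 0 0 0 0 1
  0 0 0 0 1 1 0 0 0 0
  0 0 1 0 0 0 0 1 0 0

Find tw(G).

A width-2 tree decomposition is:
Bags: B1 = {1, 7, 9}  B2 = {1, 2, 9}  B3 = {1, 2, 5}  B4 = {1, 5, 8}  B5 = {1, 4, 8}  B6 = {1, 4, 6}  B7 = {0, 1, 6}  B8 = {0, 1, 3}
Tree: B1–B2, B2–B3, B3–B4, B4–B5, B5–B6, B6–B7, B7–B8
Each bag holds 3 vertices, so the decomposition has width 2, which upper-bounds the treewidth. For the lower bound, G contains the cycle 1–7–9–2–5–8–4–6–0–3–1, so G is not a forest; only forests have treewidth ≤ 1, hence tw(G) ≥ 2. Combining the bounds, tw(G) = 2.

2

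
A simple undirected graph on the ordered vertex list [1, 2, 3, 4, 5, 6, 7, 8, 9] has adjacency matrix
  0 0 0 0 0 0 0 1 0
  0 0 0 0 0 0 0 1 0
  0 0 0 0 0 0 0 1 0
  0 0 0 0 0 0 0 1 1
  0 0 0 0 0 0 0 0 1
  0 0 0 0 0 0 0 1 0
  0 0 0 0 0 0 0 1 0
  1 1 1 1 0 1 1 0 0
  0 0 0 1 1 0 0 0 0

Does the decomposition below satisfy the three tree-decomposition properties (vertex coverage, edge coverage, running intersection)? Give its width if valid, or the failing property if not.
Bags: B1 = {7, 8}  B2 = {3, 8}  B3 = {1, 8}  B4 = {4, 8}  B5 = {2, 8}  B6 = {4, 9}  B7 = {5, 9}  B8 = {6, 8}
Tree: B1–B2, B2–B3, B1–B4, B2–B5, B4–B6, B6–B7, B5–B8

Every vertex of G appears in some bag (union = {1, 2, 3, 4, 5, 6, 7, 8, 9}); every edge is covered by a bag; and for each vertex v the set of bags containing v is connected in the bag tree. The decomposition is therefore valid. The largest bag has 2 vertices, so the width is 1.

Yes; width 1.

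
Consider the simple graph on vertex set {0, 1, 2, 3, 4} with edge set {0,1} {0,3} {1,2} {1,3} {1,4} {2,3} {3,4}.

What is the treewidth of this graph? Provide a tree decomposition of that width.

Treewidth 2.
One such decomposition:
Bags: B1 = {0, 1, 3}  B2 = {1, 3, 4}  B3 = {1, 2, 3}
Tree: B1–B2, B2–B3

Each bag holds 3 vertices, so the decomposition has width 2, which upper-bounds the treewidth. For the lower bound, the 3 vertices {0, 1, 3} are pairwise adjacent, and any tree decomposition puts a clique entirely inside one bag — forcing width ≥ 2. Therefore the treewidth is 2.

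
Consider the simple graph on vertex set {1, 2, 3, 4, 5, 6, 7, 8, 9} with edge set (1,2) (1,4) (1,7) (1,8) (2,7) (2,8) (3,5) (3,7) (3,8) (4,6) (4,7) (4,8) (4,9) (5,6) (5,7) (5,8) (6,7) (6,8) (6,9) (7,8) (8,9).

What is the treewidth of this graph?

3

A width-3 tree decomposition is:
Bags: B1 = {1, 4, 7, 8}  B2 = {4, 6, 7, 8}  B3 = {5, 6, 7, 8}  B4 = {3, 5, 7, 8}  B5 = {4, 6, 8, 9}  B6 = {1, 2, 7, 8}
Tree: B1–B2, B2–B3, B3–B4, B2–B5, B1–B6
Every bag has size at most 4, so the width is 4 − 1 = 3 and tw(G) ≤ 3. On the other hand G contains the 4-clique {4, 6, 8, 9}. A clique must lie in a single bag of any decomposition, so no decomposition can have width below 3. Hence tw(G) = 3 exactly.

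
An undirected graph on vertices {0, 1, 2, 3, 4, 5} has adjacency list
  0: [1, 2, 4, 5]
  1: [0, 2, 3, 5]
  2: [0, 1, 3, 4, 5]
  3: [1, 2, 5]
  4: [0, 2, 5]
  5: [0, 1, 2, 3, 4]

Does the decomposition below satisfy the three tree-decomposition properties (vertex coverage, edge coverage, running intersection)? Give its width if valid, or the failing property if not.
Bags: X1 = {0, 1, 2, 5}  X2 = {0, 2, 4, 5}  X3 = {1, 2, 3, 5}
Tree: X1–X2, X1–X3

Yes; width 3.

Every vertex of G appears in some bag (union = {0, 1, 2, 3, 4, 5}); every edge is covered by a bag; and for each vertex v the set of bags containing v is connected in the bag tree. The decomposition is therefore valid. The largest bag has 4 vertices, so the width is 3.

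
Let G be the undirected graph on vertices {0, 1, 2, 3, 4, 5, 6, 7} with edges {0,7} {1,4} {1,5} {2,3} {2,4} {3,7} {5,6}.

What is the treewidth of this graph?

A width-1 tree decomposition is:
Bags: B1 = {0, 7}  B2 = {3, 7}  B3 = {2, 3}  B4 = {2, 4}  B5 = {1, 4}  B6 = {1, 5}  B7 = {5, 6}
Tree: B1–B2, B2–B3, B3–B4, B4–B5, B5–B6, B6–B7
Each bag holds 2 vertices, so the decomposition has width 1, which upper-bounds the treewidth. G has an edge, so its treewidth is at least 1. Therefore the treewidth is 1.

1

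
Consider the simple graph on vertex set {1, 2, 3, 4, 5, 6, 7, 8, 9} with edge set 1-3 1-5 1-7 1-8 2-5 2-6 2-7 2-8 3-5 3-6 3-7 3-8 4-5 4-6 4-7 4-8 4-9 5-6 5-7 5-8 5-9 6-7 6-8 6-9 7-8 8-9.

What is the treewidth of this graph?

A width-4 tree decomposition is:
Bags: B1 = {1, 3, 5, 7, 8}  B2 = {3, 5, 6, 7, 8}  B3 = {2, 5, 6, 7, 8}  B4 = {4, 5, 6, 7, 8}  B5 = {4, 5, 6, 8, 9}
Tree: B1–B2, B2–B3, B3–B4, B4–B5
The largest bag has 5 vertices, giving width 4; this decomposition certifies tw(G) ≤ 4. On the other hand G contains the 5-clique {1, 3, 5, 7, 8}. A clique must lie in a single bag of any decomposition, so no decomposition can have width below 4. Therefore the treewidth is 4.

4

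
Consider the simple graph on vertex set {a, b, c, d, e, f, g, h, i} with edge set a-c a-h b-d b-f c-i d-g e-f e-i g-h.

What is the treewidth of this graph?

A width-2 tree decomposition is:
Bags: B1 = {b, d, g}  B2 = {b, g, h}  B3 = {a, b, h}  B4 = {a, b, c}  B5 = {b, c, i}  B6 = {b, e, i}  B7 = {b, e, f}
Tree: B1–B2, B2–B3, B3–B4, B4–B5, B5–B6, B6–B7
Every bag has size at most 3, so the width is 3 − 1 = 2 and tw(G) ≤ 2. For the lower bound, G contains the cycle b–d–g–h–a–c–i–e–f–b, so G is not a forest; only forests have treewidth ≤ 1, hence tw(G) ≥ 2. The upper and lower bounds meet at 2, so that is the treewidth.

2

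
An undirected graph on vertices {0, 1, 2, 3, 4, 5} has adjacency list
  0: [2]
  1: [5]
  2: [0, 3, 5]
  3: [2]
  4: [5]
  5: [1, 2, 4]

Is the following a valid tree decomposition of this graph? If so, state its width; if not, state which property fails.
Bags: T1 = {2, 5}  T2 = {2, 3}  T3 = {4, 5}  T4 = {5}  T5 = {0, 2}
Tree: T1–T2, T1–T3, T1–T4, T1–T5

No — vertex 1 appears in no bag.

A tree decomposition must satisfy three properties: every vertex lies in some bag; for every edge, both endpoints lie together in some bag; and for every vertex, the bags containing it form a connected subtree. Here vertex 1 appears in no bag, so the decomposition is invalid.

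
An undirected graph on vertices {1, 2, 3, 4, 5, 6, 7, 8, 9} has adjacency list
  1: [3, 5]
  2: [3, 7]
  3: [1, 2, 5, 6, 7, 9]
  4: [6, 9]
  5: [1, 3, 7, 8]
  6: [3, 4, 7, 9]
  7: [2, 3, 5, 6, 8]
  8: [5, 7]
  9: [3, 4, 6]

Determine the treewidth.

2

A width-2 tree decomposition is:
Bags: B1 = {3, 6, 7}  B2 = {3, 5, 7}  B3 = {5, 7, 8}  B4 = {3, 6, 9}  B5 = {4, 6, 9}  B6 = {1, 3, 5}  B7 = {2, 3, 7}
Tree: B1–B2, B2–B3, B1–B4, B4–B5, B2–B6, B2–B7
Every bag has size at most 3, so the width is 3 − 1 = 2 and tw(G) ≤ 2. For the lower bound, the 3 vertices {5, 7, 8} are pairwise adjacent, and any tree decomposition puts a clique entirely inside one bag — forcing width ≥ 2. Combining the bounds, tw(G) = 2.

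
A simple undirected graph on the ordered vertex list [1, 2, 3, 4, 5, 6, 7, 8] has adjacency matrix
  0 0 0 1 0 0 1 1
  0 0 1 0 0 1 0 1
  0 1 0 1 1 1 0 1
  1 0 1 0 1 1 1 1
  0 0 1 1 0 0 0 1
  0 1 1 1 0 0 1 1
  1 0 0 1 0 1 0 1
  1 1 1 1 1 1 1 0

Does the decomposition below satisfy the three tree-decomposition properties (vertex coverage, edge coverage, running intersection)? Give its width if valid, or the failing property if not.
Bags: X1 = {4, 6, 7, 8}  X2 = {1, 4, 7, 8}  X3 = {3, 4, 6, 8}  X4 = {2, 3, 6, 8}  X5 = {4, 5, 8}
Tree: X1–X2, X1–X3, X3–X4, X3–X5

No — edge (3,5) lies in no bag.

A tree decomposition must satisfy three properties: every vertex lies in some bag; for every edge, both endpoints lie together in some bag; and for every vertex, the bags containing it form a connected subtree. Here edge (3,5) lies in no bag, so the decomposition is invalid.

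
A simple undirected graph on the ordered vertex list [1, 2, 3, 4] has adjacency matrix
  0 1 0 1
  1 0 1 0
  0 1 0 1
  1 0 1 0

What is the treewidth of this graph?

2

A width-2 tree decomposition is:
Bags: B1 = {1, 3, 4}  B2 = {1, 2, 3}
Tree: B1–B2
Each bag holds 3 vertices, so the decomposition has width 2, which upper-bounds the treewidth. For the lower bound, G contains the cycle 3–4–1–2–3, so G is not a forest; only forests have treewidth ≤ 1, hence tw(G) ≥ 2. Hence tw(G) = 2 exactly.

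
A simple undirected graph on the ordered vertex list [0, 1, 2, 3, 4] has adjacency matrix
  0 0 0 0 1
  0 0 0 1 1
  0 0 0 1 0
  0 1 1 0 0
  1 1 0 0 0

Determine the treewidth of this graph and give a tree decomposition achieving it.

Each bag holds 2 vertices, so the decomposition has width 1, which upper-bounds the treewidth. G has an edge, so its treewidth is at least 1. The upper and lower bounds meet at 1, so that is the treewidth.

Treewidth 1.
One such decomposition:
Bags: B1 = {1, 4}  B2 = {1, 3}  B3 = {2, 3}  B4 = {0, 4}
Tree: B1–B2, B2–B3, B1–B4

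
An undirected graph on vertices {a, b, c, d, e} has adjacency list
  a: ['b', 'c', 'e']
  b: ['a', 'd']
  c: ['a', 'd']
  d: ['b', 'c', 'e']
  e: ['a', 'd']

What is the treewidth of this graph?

2

A width-2 tree decomposition is:
Bags: B1 = {a, b, d}  B2 = {a, d, e}  B3 = {a, c, d}
Tree: B1–B2, B2–B3
Every bag has size at most 3, so the width is 3 − 1 = 2 and tw(G) ≤ 2. Since b–a–e–d–b is a cycle in G, G is not acyclic. Forests are exactly the graphs of treewidth ≤ 1, so tw(G) ≥ 2. Therefore the treewidth is 2.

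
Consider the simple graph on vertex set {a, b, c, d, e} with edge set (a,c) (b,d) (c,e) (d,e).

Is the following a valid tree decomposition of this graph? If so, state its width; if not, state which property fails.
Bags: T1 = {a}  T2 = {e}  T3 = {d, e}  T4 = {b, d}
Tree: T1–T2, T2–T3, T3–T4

No — vertex c appears in no bag.

A tree decomposition must satisfy three properties: every vertex lies in some bag; for every edge, both endpoints lie together in some bag; and for every vertex, the bags containing it form a connected subtree. Here vertex c appears in no bag, so the decomposition is invalid.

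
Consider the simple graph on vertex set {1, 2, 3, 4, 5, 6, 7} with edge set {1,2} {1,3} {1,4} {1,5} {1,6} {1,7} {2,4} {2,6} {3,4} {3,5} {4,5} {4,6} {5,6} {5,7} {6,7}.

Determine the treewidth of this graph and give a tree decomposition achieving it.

Treewidth 3.
One optimal decomposition is:
Bags: B1 = {1, 4, 5, 6}  B2 = {1, 5, 6, 7}  B3 = {1, 2, 4, 6}  B4 = {1, 3, 4, 5}
Tree: B1–B2, B1–B3, B1–B4

Every bag has size at most 4, so the width is 4 − 1 = 3 and tw(G) ≤ 3. For the lower bound, the 4 vertices {1, 2, 4, 6} are pairwise adjacent, and any tree decomposition puts a clique entirely inside one bag — forcing width ≥ 3. Therefore the treewidth is 3.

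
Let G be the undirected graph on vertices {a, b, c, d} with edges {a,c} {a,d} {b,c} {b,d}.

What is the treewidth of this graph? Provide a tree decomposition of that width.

Every bag has size at most 3, so the width is 3 − 1 = 2 and tw(G) ≤ 2. For the lower bound, G contains the cycle d–b–c–a–d, so G is not a forest; only forests have treewidth ≤ 1, hence tw(G) ≥ 2. Hence tw(G) = 2 exactly.

Treewidth 2.
Bags: B1 = {b, c, d}  B2 = {a, c, d}
Tree: B1–B2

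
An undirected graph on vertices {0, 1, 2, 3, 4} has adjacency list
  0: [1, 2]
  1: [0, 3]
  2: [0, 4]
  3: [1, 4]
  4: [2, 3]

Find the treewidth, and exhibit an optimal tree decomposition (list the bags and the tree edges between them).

Every bag has size at most 3, so the width is 3 − 1 = 2 and tw(G) ≤ 2. For the lower bound, G contains the cycle 0–1–3–4–2–0, so G is not a forest; only forests have treewidth ≤ 1, hence tw(G) ≥ 2. Therefore the treewidth is 2.

Treewidth 2.
One such decomposition:
Bags: B1 = {0, 1, 3}  B2 = {0, 3, 4}  B3 = {0, 2, 4}
Tree: B1–B2, B2–B3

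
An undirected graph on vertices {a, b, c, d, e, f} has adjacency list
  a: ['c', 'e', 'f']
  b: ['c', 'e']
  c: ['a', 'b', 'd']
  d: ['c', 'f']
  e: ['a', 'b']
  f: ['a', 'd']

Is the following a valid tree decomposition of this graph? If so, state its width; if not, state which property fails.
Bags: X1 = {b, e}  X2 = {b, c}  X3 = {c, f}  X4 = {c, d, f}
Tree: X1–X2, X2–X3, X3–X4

No — vertex a appears in no bag.

A tree decomposition must satisfy three properties: every vertex lies in some bag; for every edge, both endpoints lie together in some bag; and for every vertex, the bags containing it form a connected subtree. Here vertex a appears in no bag, so the decomposition is invalid.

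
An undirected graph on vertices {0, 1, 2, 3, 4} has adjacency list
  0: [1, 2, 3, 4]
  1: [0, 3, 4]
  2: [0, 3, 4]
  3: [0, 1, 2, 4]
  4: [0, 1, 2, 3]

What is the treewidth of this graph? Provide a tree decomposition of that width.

Each bag holds 4 vertices, so the decomposition has width 3, which upper-bounds the treewidth. For the lower bound, the 4 vertices {0, 1, 3, 4} are pairwise adjacent, and any tree decomposition puts a clique entirely inside one bag — forcing width ≥ 3. Therefore the treewidth is 3.

Treewidth 3.
One such decomposition:
Bags: B1 = {0, 2, 3, 4}  B2 = {0, 1, 3, 4}
Tree: B1–B2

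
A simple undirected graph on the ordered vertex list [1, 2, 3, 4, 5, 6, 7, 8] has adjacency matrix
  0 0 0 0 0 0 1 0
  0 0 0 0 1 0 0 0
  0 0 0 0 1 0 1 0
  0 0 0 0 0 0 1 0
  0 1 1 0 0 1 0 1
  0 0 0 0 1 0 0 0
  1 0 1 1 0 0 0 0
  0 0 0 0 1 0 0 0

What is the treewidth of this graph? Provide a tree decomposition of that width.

Each bag holds 2 vertices, so the decomposition has width 1, which upper-bounds the treewidth. Any graph with an edge has treewidth ≥ 1, and G has the edge 5–3. Therefore the treewidth is 1.

Treewidth 1.
One optimal decomposition is:
Bags: B1 = {3, 5}  B2 = {3, 7}  B3 = {5, 6}  B4 = {5, 8}  B5 = {4, 7}  B6 = {2, 5}  B7 = {1, 7}
Tree: B1–B2, B1–B3, B1–B4, B2–B5, B3–B6, B5–B7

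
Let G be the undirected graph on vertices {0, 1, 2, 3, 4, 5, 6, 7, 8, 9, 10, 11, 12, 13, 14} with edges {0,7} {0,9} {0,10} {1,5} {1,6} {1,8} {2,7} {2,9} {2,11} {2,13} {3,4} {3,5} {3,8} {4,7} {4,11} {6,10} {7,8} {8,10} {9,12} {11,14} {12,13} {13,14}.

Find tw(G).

3

A width-3 tree decomposition is:
Bags: B1 = {9, 12, 13, 14}  B2 = {2, 9, 13, 14}  B3 = {2, 9, 11, 14}  B4 = {0, 2, 9, 11}  B5 = {0, 2, 7, 11}  B6 = {0, 4, 7, 11}  B7 = {0, 4, 7, 10}  B8 = {4, 7, 8, 10}  B9 = {3, 4, 8, 10}  B10 = {3, 6, 8, 10}  B11 = {1, 3, 6, 8}  B12 = {1, 3, 5, 6}
Tree: B1–B2, B2–B3, B3–B4, B4–B5, B5–B6, B6–B7, B7–B8, B8–B9, B9–B10, B10–B11, B11–B12
Each bag holds 4 vertices, so the decomposition has width 3, which upper-bounds the treewidth. For the lower bound: the 4 vertex sets {12,13,14}, {9}, {2}, {0,4,7,11} are disjoint, each induces a connected subgraph, and every pair is joined by at least one edge of G. Contracting each set to a single vertex therefore yields K_{4} as a minor, and since treewidth is minor-monotone, tw(G) ≥ tw(K_{4}) = 3. Hence tw(G) = 3 exactly.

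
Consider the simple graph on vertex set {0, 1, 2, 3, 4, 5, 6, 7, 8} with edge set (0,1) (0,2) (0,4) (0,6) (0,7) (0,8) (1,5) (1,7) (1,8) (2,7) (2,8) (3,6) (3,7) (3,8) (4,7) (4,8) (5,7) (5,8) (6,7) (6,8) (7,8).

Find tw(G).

3

A width-3 tree decomposition is:
Bags: B1 = {0, 1, 7, 8}  B2 = {0, 6, 7, 8}  B3 = {0, 4, 7, 8}  B4 = {1, 5, 7, 8}  B5 = {3, 6, 7, 8}  B6 = {0, 2, 7, 8}
Tree: B1–B2, B2–B3, B1–B4, B2–B5, B3–B6
The largest bag has 4 vertices, giving width 3; this decomposition certifies tw(G) ≤ 3. Conversely, {0, 1, 7, 8} is a clique of size 4, and the vertices of any clique must share a bag in every tree decomposition; so some bag has ≥ 4 vertices and tw(G) ≥ 3. The upper and lower bounds meet at 3, so that is the treewidth.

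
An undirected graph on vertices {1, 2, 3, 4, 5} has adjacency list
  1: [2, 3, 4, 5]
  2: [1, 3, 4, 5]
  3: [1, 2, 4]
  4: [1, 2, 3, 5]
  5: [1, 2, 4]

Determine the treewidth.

A width-3 tree decomposition is:
Bags: B1 = {1, 2, 4, 5}  B2 = {1, 2, 3, 4}
Tree: B1–B2
Each bag holds 4 vertices, so the decomposition has width 3, which upper-bounds the treewidth. On the other hand G contains the 4-clique {1, 2, 3, 4}. A clique must lie in a single bag of any decomposition, so no decomposition can have width below 3. Hence tw(G) = 3 exactly.

3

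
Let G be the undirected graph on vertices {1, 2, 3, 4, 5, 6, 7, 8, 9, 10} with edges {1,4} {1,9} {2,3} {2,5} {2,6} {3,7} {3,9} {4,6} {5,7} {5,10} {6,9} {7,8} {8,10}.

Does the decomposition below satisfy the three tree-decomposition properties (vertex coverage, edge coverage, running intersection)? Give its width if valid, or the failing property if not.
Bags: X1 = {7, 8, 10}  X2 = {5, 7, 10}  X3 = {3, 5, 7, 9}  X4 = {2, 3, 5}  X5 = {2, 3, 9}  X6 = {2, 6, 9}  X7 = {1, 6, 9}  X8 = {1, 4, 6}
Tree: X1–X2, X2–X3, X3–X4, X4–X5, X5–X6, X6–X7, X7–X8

A tree decomposition must satisfy three properties: every vertex lies in some bag; for every edge, both endpoints lie together in some bag; and for every vertex, the bags containing it form a connected subtree. Here bags containing vertex 9 are not connected in the tree, so the decomposition is invalid.

No — bags containing vertex 9 are not connected in the tree.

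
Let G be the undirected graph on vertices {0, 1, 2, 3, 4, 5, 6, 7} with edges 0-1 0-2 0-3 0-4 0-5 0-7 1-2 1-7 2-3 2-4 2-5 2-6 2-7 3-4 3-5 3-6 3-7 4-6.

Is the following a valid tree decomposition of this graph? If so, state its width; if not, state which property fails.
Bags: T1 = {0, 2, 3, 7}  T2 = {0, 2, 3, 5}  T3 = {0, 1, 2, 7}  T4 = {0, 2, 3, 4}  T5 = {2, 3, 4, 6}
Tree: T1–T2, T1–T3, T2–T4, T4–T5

Yes; width 3.

Every vertex of G appears in some bag (union = {0, 1, 2, 3, 4, 5, 6, 7}); every edge is covered by a bag; and for each vertex v the set of bags containing v is connected in the bag tree. The decomposition is therefore valid. The largest bag has 4 vertices, so the width is 3.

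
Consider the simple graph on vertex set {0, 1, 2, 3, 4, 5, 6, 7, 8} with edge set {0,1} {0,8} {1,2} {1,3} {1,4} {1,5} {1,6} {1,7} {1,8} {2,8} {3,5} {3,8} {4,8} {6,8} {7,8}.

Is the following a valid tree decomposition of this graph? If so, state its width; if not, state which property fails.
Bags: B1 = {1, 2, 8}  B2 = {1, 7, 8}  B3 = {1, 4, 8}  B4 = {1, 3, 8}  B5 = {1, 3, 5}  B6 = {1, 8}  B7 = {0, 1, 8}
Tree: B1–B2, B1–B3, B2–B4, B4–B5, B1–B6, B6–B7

No — vertex 6 appears in no bag.

A tree decomposition must satisfy three properties: every vertex lies in some bag; for every edge, both endpoints lie together in some bag; and for every vertex, the bags containing it form a connected subtree. Here vertex 6 appears in no bag, so the decomposition is invalid.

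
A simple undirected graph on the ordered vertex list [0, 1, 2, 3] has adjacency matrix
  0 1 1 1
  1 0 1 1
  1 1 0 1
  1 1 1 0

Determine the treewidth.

3

A width-3 tree decomposition is:
Bags: B1 = {0, 1, 2, 3}
Tree: (single bag)
With just one bag of size 4, the width is 4 − 1 = 3, so tw(G) ≤ 3. For the lower bound, the 4 vertices {0, 1, 2, 3} are pairwise adjacent, and any tree decomposition puts a clique entirely inside one bag — forcing width ≥ 3. The upper and lower bounds meet at 3, so that is the treewidth.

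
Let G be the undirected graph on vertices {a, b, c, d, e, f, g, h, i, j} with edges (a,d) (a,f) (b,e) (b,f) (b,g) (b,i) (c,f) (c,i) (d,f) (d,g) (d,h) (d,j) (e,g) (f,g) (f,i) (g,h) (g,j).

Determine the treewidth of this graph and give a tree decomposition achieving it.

The largest bag has 3 vertices, giving width 2; this decomposition certifies tw(G) ≤ 2. Conversely, {d, g, j} is a clique of size 3, and the vertices of any clique must share a bag in every tree decomposition; so some bag has ≥ 3 vertices and tw(G) ≥ 2. Therefore the treewidth is 2.

Treewidth 2.
Bags: B1 = {d, f, g}  B2 = {a, d, f}  B3 = {d, g, j}  B4 = {d, g, h}  B5 = {b, f, g}  B6 = {b, f, i}  B7 = {b, e, g}  B8 = {c, f, i}
Tree: B1–B2, B1–B3, B3–B4, B1–B5, B5–B6, B5–B7, B6–B8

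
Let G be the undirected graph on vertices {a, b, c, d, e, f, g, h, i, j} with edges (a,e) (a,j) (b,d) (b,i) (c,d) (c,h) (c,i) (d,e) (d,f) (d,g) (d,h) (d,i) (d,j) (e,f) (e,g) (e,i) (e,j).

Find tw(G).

A width-2 tree decomposition is:
Bags: B1 = {d, e, g}  B2 = {d, e, f}  B3 = {d, e, i}  B4 = {c, d, i}  B5 = {b, d, i}  B6 = {c, d, h}  B7 = {d, e, j}  B8 = {a, e, j}
Tree: B1–B2, B1–B3, B3–B4, B3–B5, B4–B6, B1–B7, B7–B8
Each bag holds 3 vertices, so the decomposition has width 2, which upper-bounds the treewidth. For the lower bound, the 3 vertices {d, e, g} are pairwise adjacent, and any tree decomposition puts a clique entirely inside one bag — forcing width ≥ 2. Therefore the treewidth is 2.

2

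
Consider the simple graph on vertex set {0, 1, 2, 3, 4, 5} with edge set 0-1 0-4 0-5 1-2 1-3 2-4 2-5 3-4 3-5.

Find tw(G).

3

A width-3 tree decomposition is:
Bags: B1 = {0, 2, 3, 4}  B2 = {0, 2, 3, 5}  B3 = {0, 1, 2, 3}
Tree: B1–B2, B2–B3
Every bag has size at most 4, so the width is 4 − 1 = 3 and tw(G) ≤ 3. For the lower bound: the 4 vertex sets {0,4}, {3,5}, {2}, {1} are disjoint, each induces a connected subgraph, and every pair is joined by at least one edge of G. Contracting each set to a single vertex therefore yields K_{4} as a minor, and since treewidth is minor-monotone, tw(G) ≥ tw(K_{4}) = 3. Hence tw(G) = 3 exactly.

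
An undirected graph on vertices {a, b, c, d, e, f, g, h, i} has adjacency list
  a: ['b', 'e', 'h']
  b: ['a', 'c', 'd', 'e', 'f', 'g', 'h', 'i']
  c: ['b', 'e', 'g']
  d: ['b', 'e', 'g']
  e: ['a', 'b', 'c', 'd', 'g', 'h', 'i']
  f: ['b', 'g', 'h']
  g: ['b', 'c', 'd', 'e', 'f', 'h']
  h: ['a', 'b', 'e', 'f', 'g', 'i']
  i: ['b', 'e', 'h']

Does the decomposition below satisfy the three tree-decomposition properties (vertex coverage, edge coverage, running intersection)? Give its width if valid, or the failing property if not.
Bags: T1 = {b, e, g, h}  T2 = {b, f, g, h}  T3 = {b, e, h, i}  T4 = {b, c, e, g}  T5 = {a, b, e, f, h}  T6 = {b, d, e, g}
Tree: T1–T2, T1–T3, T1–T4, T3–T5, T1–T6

No — bags containing vertex f are not connected in the tree.

A tree decomposition must satisfy three properties: every vertex lies in some bag; for every edge, both endpoints lie together in some bag; and for every vertex, the bags containing it form a connected subtree. Here bags containing vertex f are not connected in the tree, so the decomposition is invalid.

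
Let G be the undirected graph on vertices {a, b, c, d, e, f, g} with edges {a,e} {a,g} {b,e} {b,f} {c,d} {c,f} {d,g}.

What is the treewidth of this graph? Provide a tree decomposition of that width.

The largest bag has 3 vertices, giving width 2; this decomposition certifies tw(G) ≤ 2. The edges f–c–d–g–a–e–b–f form a cycle, so G is not a tree and its treewidth is at least 2. Combining the bounds, tw(G) = 2.

Treewidth 2.
One such decomposition:
Bags: B1 = {c, d, f}  B2 = {d, f, g}  B3 = {a, f, g}  B4 = {a, e, f}  B5 = {b, e, f}
Tree: B1–B2, B2–B3, B3–B4, B4–B5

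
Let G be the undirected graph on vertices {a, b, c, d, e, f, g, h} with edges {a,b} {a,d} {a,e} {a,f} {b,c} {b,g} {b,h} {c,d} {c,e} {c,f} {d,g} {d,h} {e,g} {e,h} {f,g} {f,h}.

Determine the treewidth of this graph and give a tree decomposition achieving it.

Every bag has size at most 5, so the width is 5 − 1 = 4 and tw(G) ≤ 4. For the lower bound: the 5 vertex sets {c,f}, {e,h}, {d,g}, {b}, {a} are disjoint, each induces a connected subgraph, and every pair is joined by at least one edge of G. Contracting each set to a single vertex therefore yields K_{5} as a minor, and since treewidth is minor-monotone, tw(G) ≥ tw(K_{5}) = 4. Therefore the treewidth is 4.

Treewidth 4.
Bags: B1 = {b, c, d, e, f}  B2 = {b, d, e, f, h}  B3 = {b, d, e, f, g}  B4 = {a, b, d, e, f}
Tree: B1–B2, B2–B3, B3–B4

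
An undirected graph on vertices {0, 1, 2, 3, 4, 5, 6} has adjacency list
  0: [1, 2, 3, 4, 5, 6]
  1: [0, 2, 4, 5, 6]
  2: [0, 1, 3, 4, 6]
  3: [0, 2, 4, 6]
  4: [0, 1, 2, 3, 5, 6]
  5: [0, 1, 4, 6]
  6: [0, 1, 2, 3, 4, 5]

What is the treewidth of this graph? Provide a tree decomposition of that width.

Treewidth 4.
Bags: B1 = {0, 1, 2, 4, 6}  B2 = {0, 1, 4, 5, 6}  B3 = {0, 2, 3, 4, 6}
Tree: B1–B2, B1–B3

Each bag holds 5 vertices, so the decomposition has width 4, which upper-bounds the treewidth. Conversely, {0, 1, 2, 4, 6} is a clique of size 5, and the vertices of any clique must share a bag in every tree decomposition; so some bag has ≥ 5 vertices and tw(G) ≥ 4. Therefore the treewidth is 4.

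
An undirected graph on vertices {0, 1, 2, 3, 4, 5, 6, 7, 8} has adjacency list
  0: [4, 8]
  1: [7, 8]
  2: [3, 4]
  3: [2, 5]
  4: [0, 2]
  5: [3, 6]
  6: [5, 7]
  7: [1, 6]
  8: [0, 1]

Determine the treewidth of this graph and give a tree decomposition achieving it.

The largest bag has 3 vertices, giving width 2; this decomposition certifies tw(G) ≤ 2. For the lower bound, G contains the cycle 1–8–0–4–2–3–5–6–7–1, so G is not a forest; only forests have treewidth ≤ 1, hence tw(G) ≥ 2. The upper and lower bounds meet at 2, so that is the treewidth.

Treewidth 2.
Bags: B1 = {0, 1, 8}  B2 = {0, 1, 4}  B3 = {1, 2, 4}  B4 = {1, 2, 3}  B5 = {1, 3, 5}  B6 = {1, 5, 6}  B7 = {1, 6, 7}
Tree: B1–B2, B2–B3, B3–B4, B4–B5, B5–B6, B6–B7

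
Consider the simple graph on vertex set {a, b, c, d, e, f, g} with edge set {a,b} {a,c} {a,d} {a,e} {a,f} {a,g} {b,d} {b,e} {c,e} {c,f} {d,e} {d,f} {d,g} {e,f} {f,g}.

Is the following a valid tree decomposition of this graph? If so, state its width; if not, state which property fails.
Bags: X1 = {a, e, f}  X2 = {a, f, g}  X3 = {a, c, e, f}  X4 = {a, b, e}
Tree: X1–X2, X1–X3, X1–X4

A tree decomposition must satisfy three properties: every vertex lies in some bag; for every edge, both endpoints lie together in some bag; and for every vertex, the bags containing it form a connected subtree. Here vertex d appears in no bag, so the decomposition is invalid.

No — vertex d appears in no bag.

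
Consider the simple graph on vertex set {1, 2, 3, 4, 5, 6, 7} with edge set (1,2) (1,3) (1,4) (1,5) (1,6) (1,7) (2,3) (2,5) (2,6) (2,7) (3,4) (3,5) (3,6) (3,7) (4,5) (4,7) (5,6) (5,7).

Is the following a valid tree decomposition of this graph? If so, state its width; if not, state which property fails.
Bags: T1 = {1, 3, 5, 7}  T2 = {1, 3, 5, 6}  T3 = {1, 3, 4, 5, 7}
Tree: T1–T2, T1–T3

A tree decomposition must satisfy three properties: every vertex lies in some bag; for every edge, both endpoints lie together in some bag; and for every vertex, the bags containing it form a connected subtree. Here vertex 2 appears in no bag, so the decomposition is invalid.

No — vertex 2 appears in no bag.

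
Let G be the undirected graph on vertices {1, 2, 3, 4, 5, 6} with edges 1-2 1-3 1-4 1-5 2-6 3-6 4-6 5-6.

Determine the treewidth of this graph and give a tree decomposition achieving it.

Treewidth 2.
One optimal decomposition is:
Bags: B1 = {1, 2, 6}  B2 = {1, 4, 6}  B3 = {1, 5, 6}  B4 = {1, 3, 6}
Tree: B1–B2, B2–B3, B3–B4

The largest bag has 3 vertices, giving width 2; this decomposition certifies tw(G) ≤ 2. Since 2–1–4–6–2 is a cycle in G, G is not acyclic. Forests are exactly the graphs of treewidth ≤ 1, so tw(G) ≥ 2. Therefore the treewidth is 2.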